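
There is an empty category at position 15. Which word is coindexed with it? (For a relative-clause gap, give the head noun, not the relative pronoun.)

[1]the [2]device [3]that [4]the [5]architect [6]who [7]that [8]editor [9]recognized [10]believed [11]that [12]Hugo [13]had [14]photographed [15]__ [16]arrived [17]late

2

The gap at 15 is the object of "photographed", inside a relative clause.
The relative pronoun is "that" (word 3); it is bound by the head noun immediately before it.
Its filler is the head noun "device", at word 2.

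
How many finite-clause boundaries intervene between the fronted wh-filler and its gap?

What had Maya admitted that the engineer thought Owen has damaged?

"what" is extracted from the object of "damaged".
Boundaries crossed, outermost first: [that], [Ø] — 2 in total.

2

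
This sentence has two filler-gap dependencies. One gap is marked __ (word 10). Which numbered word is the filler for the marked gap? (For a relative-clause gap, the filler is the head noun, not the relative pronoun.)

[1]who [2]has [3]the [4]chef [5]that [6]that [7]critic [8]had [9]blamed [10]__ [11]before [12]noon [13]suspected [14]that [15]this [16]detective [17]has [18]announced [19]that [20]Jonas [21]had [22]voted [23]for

The marked gap is inside the relative clause, the direct object of "blamed".
Its filler is the head noun "chef" (via "that"), at word 4.
(The other dependency links word 1 to a gap after word 23.)

4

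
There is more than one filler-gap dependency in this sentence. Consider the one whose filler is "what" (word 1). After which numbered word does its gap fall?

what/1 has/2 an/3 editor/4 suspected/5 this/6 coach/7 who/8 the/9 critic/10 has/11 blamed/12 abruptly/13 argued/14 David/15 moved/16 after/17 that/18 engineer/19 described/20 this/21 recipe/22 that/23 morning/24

16

The displaced element is "what" (word 1).
It is linked across 2 clause boundaries (Ø → Ø).
It functions as the direct object of "moved", so the gap sits immediately after word 16 ("moved").
Base order: An editor has suspected this coach who the critic has blamed abruptly argued David moved what after that engineer described this recipe that morning.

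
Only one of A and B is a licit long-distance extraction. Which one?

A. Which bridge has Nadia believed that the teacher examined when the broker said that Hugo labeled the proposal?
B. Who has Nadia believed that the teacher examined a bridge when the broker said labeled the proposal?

A

In B, the wh-phrase is extracted from inside an adjunct island (introduced by "when"), which blocks movement.
In A, the extraction path crosses only that-complement boundaries, which are transparent.
So A is grammatical.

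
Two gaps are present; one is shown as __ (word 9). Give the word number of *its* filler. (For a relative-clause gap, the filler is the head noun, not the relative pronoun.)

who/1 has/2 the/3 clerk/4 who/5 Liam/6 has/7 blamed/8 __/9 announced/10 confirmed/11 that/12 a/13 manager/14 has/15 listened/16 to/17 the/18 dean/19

4

The marked gap is inside the relative clause, the direct object of "blamed".
Its filler is the head noun "clerk" (via "who"), at word 4.
(The other dependency links word 1 to a gap after word 10.)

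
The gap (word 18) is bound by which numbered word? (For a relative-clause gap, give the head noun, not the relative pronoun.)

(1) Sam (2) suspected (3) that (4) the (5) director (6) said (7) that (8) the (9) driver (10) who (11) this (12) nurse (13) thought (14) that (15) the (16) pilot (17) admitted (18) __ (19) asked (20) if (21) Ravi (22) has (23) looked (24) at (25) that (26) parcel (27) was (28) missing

The gap at 18 is the subject of "asked", inside a relative clause.
The relative pronoun is "who" (word 10); it is bound by the head noun immediately before it.
Its filler is the head noun "driver", at word 9.

9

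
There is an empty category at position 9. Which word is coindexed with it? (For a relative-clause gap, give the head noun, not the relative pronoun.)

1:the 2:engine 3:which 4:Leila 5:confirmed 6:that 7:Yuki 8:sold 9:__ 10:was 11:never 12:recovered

2

The gap at 9 is the object of "sold", inside a relative clause.
The relative pronoun is "which" (word 3); it is bound by the head noun immediately before it.
Its filler is the head noun "engine", at word 2.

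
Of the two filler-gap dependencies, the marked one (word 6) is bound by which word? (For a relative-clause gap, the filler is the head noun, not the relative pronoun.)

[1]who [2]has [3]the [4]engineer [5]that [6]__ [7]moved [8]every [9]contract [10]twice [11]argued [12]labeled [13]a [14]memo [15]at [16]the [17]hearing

The marked gap is inside the relative clause, the subject of "moved".
Its filler is the head noun "engineer" (via "that"), at word 4.
(The other dependency links word 1 to a gap after word 11.)

4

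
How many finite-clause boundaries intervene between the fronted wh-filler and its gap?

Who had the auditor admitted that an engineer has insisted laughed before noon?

"who" is extracted from the subject of "laughed".
Boundaries crossed, outermost first: [that], [Ø] — 2 in total.

2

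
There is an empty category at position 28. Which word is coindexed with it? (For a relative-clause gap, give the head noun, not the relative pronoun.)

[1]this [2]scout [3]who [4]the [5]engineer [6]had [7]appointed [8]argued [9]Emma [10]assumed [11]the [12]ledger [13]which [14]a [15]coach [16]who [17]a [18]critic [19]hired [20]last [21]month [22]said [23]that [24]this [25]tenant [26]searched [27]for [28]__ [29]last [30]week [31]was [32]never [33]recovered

12

The gap at 28 is the prepositional object of "searched", inside a relative clause.
The relative pronoun is "which" (word 13); it is bound by the head noun immediately before it.
Its filler is the head noun "ledger", at word 12.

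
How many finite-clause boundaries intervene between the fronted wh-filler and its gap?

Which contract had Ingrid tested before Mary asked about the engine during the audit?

0

"which contract" originates inside the matrix clause — no clause boundary is crossed.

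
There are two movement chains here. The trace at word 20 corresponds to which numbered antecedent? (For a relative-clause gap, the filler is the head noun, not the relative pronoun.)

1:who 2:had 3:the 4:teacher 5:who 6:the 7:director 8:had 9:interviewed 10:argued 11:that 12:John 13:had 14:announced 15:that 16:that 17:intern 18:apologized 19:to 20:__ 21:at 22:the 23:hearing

1

The marked gap is the object of the preposition "to" of "apologized".
Its filler is the fronted wh-phrase "who", at word 1.
(The other dependency links word 4 to a gap after word 9.)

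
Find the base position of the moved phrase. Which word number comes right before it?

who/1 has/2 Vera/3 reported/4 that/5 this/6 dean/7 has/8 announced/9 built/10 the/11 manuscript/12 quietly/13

The displaced element is "who" (word 1).
It is linked across 2 clause boundaries (that → Ø).
It functions as the subject of "built", so the gap sits immediately after word 9 ("announced").
Base order: Vera has reported that this dean has announced that who built the manuscript quietly.

9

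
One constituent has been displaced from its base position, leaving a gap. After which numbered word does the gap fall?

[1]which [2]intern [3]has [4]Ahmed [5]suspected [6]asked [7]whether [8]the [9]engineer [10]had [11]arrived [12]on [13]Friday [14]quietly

The displaced element is "which intern" (word 2).
It is linked across 1 clause boundary (Ø).
It functions as the subject of "asked", so the gap sits immediately after word 5 ("suspected").
Base order: Ahmed has suspected which intern asked whether the engineer had arrived on Friday quietly.

5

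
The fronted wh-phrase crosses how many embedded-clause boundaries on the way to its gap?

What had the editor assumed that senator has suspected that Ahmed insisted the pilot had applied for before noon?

"what" is extracted from the PP object of "applied".
Boundaries crossed, outermost first: [Ø], [that], [Ø] — 3 in total.

3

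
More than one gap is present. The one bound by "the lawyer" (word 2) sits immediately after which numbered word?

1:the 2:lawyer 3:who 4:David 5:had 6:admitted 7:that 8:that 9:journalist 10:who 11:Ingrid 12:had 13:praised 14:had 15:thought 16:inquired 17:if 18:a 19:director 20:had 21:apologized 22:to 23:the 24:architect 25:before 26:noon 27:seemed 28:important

15

The displaced element is "the lawyer" (word 2).
It is linked across 2 clause boundaries (that → Ø).
It functions as the subject of "inquired", so the gap sits immediately after word 15 ("thought").
Base order: David had admitted that that journalist who Ingrid had praised had thought that the lawyer inquired if a director had apologized to the architect before noon.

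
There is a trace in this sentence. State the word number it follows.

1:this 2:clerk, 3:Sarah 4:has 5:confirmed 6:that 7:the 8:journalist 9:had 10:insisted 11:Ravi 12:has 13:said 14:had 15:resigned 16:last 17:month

13

The displaced element is "this clerk" (word 2).
It is linked across 3 clause boundaries (that → Ø → Ø).
It functions as the subject of "resigned", so the gap sits immediately after word 13 ("said").
Base order: Sarah has confirmed that the journalist had insisted Ravi has said this clerk had resigned last month.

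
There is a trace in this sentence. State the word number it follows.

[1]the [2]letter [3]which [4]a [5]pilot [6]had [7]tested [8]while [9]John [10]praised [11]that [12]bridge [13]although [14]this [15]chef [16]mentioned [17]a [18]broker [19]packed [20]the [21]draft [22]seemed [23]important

The displaced element is "the letter" (word 2).
It functions as the direct object of "tested", so the gap sits immediately after word 7 ("tested").
Base order: A pilot had tested the letter while John praised that bridge although this chef mentioned a broker packed the draft.

7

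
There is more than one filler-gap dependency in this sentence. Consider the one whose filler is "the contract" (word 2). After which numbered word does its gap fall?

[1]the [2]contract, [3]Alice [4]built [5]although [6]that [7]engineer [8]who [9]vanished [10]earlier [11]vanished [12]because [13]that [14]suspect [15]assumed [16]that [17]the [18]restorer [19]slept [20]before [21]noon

4

The displaced element is "the contract" (word 2).
It functions as the direct object of "built", so the gap sits immediately after word 4 ("built").
Base order: Alice built the contract although that engineer who vanished earlier vanished because that suspect assumed that the restorer slept before noon.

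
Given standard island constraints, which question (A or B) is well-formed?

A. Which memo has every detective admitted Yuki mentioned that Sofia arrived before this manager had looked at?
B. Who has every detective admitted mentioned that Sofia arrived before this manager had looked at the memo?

In A, the wh-phrase is extracted from inside an adjunct island (introduced by "before"), which blocks movement.
In B, the extraction path crosses only that-complement boundaries, which are transparent.
So B is grammatical.

B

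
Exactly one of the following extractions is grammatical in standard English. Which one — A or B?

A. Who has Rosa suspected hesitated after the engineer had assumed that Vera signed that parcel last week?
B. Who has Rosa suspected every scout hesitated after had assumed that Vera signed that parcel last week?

In B, the wh-phrase is extracted from inside an adjunct island (introduced by "after"), which blocks movement.
In A, the extraction path crosses only that-complement boundaries, which are transparent.
So A is grammatical.

A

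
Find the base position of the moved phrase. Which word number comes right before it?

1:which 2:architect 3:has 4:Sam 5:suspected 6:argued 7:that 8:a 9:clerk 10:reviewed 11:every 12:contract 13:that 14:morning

5

The displaced element is "which architect" (word 2).
It is linked across 1 clause boundary (Ø).
It functions as the subject of "argued", so the gap sits immediately after word 5 ("suspected").
Base order: Sam has suspected that which architect argued that a clerk reviewed every contract that morning.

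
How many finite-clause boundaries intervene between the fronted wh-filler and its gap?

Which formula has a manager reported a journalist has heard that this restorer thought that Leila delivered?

3

"which formula" is extracted from the object of "delivered".
Boundaries crossed, outermost first: [Ø], [that], [that] — 3 in total.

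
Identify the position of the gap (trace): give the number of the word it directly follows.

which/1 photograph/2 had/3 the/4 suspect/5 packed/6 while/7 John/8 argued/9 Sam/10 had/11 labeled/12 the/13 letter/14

The displaced element is "which photograph" (word 2).
It functions as the direct object of "packed", so the gap sits immediately after word 6 ("packed").
Base order: The suspect had packed which photograph while John argued Sam had labeled the letter.

6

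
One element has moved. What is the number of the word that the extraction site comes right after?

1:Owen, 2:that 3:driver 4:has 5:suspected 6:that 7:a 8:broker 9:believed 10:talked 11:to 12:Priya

The displaced element is "Owen" (word 1).
It is linked across 2 clause boundaries (that → Ø).
It functions as the subject of "talked", so the gap sits immediately after word 9 ("believed").
Base order: That driver has suspected that a broker believed that Owen talked to Priya.

9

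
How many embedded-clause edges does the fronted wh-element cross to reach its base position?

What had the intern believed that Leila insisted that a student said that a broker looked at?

3

"what" is extracted from the PP object of "looked".
Boundaries crossed, outermost first: [that], [that], [that] — 3 in total.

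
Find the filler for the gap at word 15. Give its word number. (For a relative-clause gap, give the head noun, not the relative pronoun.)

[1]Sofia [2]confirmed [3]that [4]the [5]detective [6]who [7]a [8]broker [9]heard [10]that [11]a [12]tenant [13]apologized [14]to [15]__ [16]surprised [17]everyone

The gap at 15 is the prepositional object of "apologized", inside a relative clause.
The relative pronoun is "who" (word 6); it is bound by the head noun immediately before it.
Its filler is the head noun "detective", at word 5.

5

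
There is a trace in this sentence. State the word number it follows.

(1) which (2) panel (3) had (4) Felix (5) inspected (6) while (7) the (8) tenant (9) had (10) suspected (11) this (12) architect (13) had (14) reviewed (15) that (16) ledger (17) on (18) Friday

5

The displaced element is "which panel" (word 2).
It functions as the direct object of "inspected", so the gap sits immediately after word 5 ("inspected").
Base order: Felix had inspected which panel while the tenant had suspected this architect had reviewed that ledger on Friday.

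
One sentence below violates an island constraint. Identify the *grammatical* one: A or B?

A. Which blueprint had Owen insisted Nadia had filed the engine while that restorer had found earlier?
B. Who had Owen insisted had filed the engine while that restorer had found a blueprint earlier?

In A, the wh-phrase is extracted from inside an adjunct island (introduced by "while"), which blocks movement.
In B, the extraction path crosses only that-complement boundaries, which are transparent.
So B is grammatical.

B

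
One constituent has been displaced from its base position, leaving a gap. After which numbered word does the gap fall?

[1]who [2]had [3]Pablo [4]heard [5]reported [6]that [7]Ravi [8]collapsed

The displaced element is "who" (word 1).
It is linked across 1 clause boundary (Ø).
It functions as the subject of "reported", so the gap sits immediately after word 4 ("heard").
Base order: Pablo had heard that who reported that Ravi collapsed.

4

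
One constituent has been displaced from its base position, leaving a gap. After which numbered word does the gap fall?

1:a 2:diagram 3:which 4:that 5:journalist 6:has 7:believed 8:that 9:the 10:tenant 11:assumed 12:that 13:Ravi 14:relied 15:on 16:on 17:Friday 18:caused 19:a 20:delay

The displaced element is "a diagram" (word 2).
It is linked across 2 clause boundaries (that → that).
It functions as the object of the preposition "on" of "relied", so the gap sits immediately after word 15 ("on").
Base order: That journalist has believed that the tenant assumed that Ravi relied on a diagram on Friday.

15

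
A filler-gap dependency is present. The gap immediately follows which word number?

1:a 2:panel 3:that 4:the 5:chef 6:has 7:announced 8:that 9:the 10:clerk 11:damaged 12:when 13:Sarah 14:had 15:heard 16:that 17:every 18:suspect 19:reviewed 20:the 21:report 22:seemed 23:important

The displaced element is "a panel" (word 2).
It is linked across 1 clause boundary (that).
It functions as the direct object of "damaged", so the gap sits immediately after word 11 ("damaged").
Base order: The chef has announced that the clerk damaged a panel when Sarah had heard that every suspect reviewed the report.

11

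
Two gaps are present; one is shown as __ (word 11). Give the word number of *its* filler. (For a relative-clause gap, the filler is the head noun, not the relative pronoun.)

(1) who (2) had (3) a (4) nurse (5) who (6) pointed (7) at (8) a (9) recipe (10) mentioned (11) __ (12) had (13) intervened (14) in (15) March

The marked gap is the subject of "intervened".
Its filler is the fronted wh-phrase "who", at word 1.
(The other dependency links word 4 to a gap after word 5.)

1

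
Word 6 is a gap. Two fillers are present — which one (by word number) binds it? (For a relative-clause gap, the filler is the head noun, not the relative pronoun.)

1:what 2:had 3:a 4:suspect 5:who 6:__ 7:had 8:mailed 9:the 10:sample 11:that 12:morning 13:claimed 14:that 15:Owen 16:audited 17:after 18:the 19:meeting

The marked gap is inside the relative clause, the subject of "mailed".
Its filler is the head noun "suspect" (via "who"), at word 4.
(The other dependency links word 1 to a gap after word 16.)

4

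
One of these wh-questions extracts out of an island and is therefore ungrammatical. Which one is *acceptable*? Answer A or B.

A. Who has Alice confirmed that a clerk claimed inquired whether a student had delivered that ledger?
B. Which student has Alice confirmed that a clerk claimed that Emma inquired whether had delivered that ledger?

A

In B, the wh-phrase is extracted from inside a wh-island (introduced by "whether"), which blocks movement.
In A, the extraction path crosses only that-complement boundaries, which are transparent.
So A is grammatical.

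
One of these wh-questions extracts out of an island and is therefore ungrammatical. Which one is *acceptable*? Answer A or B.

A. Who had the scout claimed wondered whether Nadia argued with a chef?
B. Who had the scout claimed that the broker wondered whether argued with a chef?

In B, the wh-phrase is extracted from inside a wh-island (introduced by "whether"), which blocks movement.
In A, the extraction path crosses only that-complement boundaries, which are transparent.
So A is grammatical.

A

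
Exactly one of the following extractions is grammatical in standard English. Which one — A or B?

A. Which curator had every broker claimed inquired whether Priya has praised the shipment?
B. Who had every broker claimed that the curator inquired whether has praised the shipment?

A

In B, the wh-phrase is extracted from inside a wh-island (introduced by "whether"), which blocks movement.
In A, the extraction path crosses only that-complement boundaries, which are transparent.
So A is grammatical.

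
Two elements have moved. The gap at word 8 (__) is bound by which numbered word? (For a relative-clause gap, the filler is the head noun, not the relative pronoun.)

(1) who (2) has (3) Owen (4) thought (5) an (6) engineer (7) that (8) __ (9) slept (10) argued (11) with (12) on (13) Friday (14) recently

The marked gap is inside the relative clause, the subject of "slept".
Its filler is the head noun "engineer" (via "that"), at word 6.
(The other dependency links word 1 to a gap after word 11.)

6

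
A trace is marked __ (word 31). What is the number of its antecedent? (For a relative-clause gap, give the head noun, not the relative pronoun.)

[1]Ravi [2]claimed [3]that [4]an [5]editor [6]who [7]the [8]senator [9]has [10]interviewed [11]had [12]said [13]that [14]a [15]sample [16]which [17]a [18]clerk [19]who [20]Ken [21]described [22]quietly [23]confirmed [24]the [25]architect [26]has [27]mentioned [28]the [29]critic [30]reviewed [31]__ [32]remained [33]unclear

15

The gap at 31 is the object of "reviewed", inside a relative clause.
The relative pronoun is "which" (word 16); it is bound by the head noun immediately before it.
Its filler is the head noun "sample", at word 15.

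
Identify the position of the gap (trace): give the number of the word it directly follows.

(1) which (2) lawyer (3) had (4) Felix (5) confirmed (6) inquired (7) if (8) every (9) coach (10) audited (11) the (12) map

5

The displaced element is "which lawyer" (word 2).
It is linked across 1 clause boundary (Ø).
It functions as the subject of "inquired", so the gap sits immediately after word 5 ("confirmed").
Base order: Felix had confirmed that which lawyer inquired if every coach audited the map.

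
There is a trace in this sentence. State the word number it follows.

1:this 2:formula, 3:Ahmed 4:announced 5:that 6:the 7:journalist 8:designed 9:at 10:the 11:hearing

The displaced element is "this formula" (word 2).
It is linked across 1 clause boundary (that).
It functions as the direct object of "designed", so the gap sits immediately after word 8 ("designed").
Base order: Ahmed announced that the journalist designed this formula at the hearing.

8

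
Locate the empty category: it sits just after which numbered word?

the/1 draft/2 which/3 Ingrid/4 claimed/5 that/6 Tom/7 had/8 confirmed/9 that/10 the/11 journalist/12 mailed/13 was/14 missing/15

13

The displaced element is "the draft" (word 2).
It is linked across 2 clause boundaries (that → that).
It functions as the direct object of "mailed", so the gap sits immediately after word 13 ("mailed").
Base order: Ingrid claimed that Tom had confirmed that the journalist mailed the draft.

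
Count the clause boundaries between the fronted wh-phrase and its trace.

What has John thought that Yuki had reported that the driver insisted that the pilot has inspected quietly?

"what" is extracted from the object of "inspected".
Boundaries crossed, outermost first: [that], [that], [that] — 3 in total.

3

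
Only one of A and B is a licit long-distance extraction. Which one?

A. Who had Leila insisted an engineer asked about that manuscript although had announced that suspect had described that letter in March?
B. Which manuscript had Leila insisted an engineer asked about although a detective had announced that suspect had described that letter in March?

B

In A, the wh-phrase is extracted from inside an adjunct island (introduced by "although"), which blocks movement.
In B, the extraction path crosses only that-complement boundaries, which are transparent.
So B is grammatical.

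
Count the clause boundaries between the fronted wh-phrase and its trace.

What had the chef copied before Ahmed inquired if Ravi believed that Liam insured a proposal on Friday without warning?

"what" originates inside the matrix clause — no clause boundary is crossed.

0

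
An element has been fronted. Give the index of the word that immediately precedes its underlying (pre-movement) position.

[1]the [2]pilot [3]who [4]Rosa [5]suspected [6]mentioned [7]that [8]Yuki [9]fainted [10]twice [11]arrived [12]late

The displaced element is "the pilot" (word 2).
It is linked across 1 clause boundary (Ø).
It functions as the subject of "mentioned", so the gap sits immediately after word 5 ("suspected").
Base order: Rosa suspected the pilot mentioned that Yuki fainted twice.

5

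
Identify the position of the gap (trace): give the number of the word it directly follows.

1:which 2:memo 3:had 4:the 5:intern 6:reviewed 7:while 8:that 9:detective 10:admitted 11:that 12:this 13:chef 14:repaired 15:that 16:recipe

6

The displaced element is "which memo" (word 2).
It functions as the direct object of "reviewed", so the gap sits immediately after word 6 ("reviewed").
Base order: The intern had reviewed which memo while that detective admitted that this chef repaired that recipe.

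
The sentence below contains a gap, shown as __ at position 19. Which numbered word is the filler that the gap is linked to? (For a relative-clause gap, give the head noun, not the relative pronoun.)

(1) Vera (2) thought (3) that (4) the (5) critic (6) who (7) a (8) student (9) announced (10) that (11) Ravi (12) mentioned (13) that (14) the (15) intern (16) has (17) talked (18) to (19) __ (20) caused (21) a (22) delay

The gap at 19 is the prepositional object of "talked", inside a relative clause.
The relative pronoun is "who" (word 6); it is bound by the head noun immediately before it.
Its filler is the head noun "critic", at word 5.

5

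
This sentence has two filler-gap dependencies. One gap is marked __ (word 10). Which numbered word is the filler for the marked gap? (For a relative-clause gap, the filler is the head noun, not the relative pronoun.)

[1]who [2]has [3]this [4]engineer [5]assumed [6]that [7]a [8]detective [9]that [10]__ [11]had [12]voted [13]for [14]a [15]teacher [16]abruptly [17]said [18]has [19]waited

The marked gap is inside the relative clause, the subject of "voted".
Its filler is the head noun "detective" (via "that"), at word 8.
(The other dependency links word 1 to a gap after word 17.)

8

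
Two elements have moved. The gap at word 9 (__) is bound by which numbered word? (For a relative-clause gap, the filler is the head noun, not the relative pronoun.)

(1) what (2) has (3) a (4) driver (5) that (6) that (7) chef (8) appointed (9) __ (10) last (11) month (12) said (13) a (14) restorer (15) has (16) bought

The marked gap is inside the relative clause, the direct object of "appointed".
Its filler is the head noun "driver" (via "that"), at word 4.
(The other dependency links word 1 to a gap after word 16.)

4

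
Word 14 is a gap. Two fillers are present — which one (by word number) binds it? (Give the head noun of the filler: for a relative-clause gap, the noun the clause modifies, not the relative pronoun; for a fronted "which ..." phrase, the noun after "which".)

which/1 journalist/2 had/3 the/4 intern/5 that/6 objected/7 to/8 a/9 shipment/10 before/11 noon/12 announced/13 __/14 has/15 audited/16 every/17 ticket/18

2

The marked gap is the subject of "audited".
Its filler is the fronted wh-phrase "which journalist", at word 2.
(The other dependency links word 5 to a gap after word 6.)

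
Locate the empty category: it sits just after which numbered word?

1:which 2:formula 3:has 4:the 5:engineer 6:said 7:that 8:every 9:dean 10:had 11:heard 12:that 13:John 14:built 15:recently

14

The displaced element is "which formula" (word 2).
It is linked across 2 clause boundaries (that → that).
It functions as the direct object of "built", so the gap sits immediately after word 14 ("built").
Base order: The engineer has said that every dean had heard that John built which formula recently.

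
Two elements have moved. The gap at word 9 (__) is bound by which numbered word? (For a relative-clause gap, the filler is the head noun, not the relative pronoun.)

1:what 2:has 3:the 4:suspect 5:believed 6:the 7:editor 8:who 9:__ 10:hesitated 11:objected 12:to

7

The marked gap is inside the relative clause, the subject of "hesitated".
Its filler is the head noun "editor" (via "who"), at word 7.
(The other dependency links word 1 to a gap after word 12.)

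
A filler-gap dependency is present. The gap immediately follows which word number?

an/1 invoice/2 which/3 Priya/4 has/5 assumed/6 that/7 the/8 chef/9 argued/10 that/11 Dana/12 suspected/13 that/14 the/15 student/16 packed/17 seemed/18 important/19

17

The displaced element is "an invoice" (word 2).
It is linked across 3 clause boundaries (that → that → that).
It functions as the direct object of "packed", so the gap sits immediately after word 17 ("packed").
Base order: Priya has assumed that the chef argued that Dana suspected that the student packed an invoice.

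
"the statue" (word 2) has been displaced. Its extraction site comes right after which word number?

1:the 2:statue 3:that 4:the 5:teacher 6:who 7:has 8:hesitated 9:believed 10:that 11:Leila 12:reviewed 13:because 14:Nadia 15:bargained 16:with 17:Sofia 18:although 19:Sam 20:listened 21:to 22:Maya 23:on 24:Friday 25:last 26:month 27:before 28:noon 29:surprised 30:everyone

12

The displaced element is "the statue" (word 2).
It is linked across 1 clause boundary (that).
It functions as the direct object of "reviewed", so the gap sits immediately after word 12 ("reviewed").
Base order: The teacher who has hesitated believed that Leila reviewed the statue because Nadia bargained with Sofia although Sam listened to Maya on Friday last month before noon.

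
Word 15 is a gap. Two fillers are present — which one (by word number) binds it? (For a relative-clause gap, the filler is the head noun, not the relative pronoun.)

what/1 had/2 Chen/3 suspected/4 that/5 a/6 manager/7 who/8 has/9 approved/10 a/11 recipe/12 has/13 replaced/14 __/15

The marked gap is the direct object of "replaced".
Its filler is the fronted wh-phrase "what", at word 1.
(The other dependency links word 7 to a gap after word 8.)

1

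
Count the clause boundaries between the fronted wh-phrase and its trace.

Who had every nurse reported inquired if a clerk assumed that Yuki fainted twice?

1

"who" is extracted from the subject of "inquired".
Boundaries crossed, outermost first: [Ø] — 1 in total.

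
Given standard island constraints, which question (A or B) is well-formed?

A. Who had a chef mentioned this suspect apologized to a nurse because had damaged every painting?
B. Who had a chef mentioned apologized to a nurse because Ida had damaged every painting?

In A, the wh-phrase is extracted from inside an adjunct island (introduced by "because"), which blocks movement.
In B, the extraction path crosses only that-complement boundaries, which are transparent.
So B is grammatical.

B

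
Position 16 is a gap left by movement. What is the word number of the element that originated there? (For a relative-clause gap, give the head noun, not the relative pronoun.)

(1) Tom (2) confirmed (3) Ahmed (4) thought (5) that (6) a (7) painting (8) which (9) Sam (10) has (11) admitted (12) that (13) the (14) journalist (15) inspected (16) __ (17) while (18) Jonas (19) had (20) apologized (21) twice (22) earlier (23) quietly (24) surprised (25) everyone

The gap at 16 is the object of "inspected", inside a relative clause.
The relative pronoun is "which" (word 8); it is bound by the head noun immediately before it.
Its filler is the head noun "painting", at word 7.

7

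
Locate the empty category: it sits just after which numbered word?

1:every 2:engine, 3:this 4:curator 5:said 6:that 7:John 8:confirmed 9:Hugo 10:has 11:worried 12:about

The displaced element is "every engine" (word 2).
It is linked across 2 clause boundaries (that → Ø).
It functions as the object of the preposition "about" of "worried", so the gap sits immediately after word 12 ("about").
Base order: This curator said that John confirmed Hugo has worried about every engine.

12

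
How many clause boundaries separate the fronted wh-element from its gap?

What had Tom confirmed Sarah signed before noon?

"what" is extracted from the object of "signed".
Boundaries crossed, outermost first: [Ø] — 1 in total.

1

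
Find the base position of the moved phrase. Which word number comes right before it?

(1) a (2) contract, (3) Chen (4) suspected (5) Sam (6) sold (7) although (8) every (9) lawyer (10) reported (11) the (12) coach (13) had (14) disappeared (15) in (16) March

The displaced element is "a contract" (word 2).
It is linked across 1 clause boundary (Ø).
It functions as the direct object of "sold", so the gap sits immediately after word 6 ("sold").
Base order: Chen suspected Sam sold a contract although every lawyer reported the coach had disappeared in March.

6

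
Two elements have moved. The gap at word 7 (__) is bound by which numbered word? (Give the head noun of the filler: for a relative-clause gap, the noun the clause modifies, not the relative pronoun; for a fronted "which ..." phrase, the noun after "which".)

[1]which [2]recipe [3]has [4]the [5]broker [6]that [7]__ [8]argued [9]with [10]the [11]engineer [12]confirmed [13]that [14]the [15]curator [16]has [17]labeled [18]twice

5

The marked gap is inside the relative clause, the subject of "argued".
Its filler is the head noun "broker" (via "that"), at word 5.
(The other dependency links word 2 to a gap after word 17.)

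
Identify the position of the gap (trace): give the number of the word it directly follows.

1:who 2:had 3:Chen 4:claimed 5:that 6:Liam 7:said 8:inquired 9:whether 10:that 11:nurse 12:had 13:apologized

7

The displaced element is "who" (word 1).
It is linked across 2 clause boundaries (that → Ø).
It functions as the subject of "inquired", so the gap sits immediately after word 7 ("said").
Base order: Chen had claimed that Liam said who inquired whether that nurse had apologized.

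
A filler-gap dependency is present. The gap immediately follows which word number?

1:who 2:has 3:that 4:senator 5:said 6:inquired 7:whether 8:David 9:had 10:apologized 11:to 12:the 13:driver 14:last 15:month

5

The displaced element is "who" (word 1).
It is linked across 1 clause boundary (Ø).
It functions as the subject of "inquired", so the gap sits immediately after word 5 ("said").
Base order: That senator has said that who inquired whether David had apologized to the driver last month.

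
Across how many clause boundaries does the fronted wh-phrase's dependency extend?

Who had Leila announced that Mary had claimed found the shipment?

"who" is extracted from the subject of "found".
Boundaries crossed, outermost first: [that], [Ø] — 2 in total.

2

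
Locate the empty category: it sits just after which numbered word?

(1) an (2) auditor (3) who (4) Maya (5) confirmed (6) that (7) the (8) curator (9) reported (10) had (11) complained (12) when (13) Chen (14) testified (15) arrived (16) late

9

The displaced element is "an auditor" (word 2).
It is linked across 2 clause boundaries (that → Ø).
It functions as the subject of "complained", so the gap sits immediately after word 9 ("reported").
Base order: Maya confirmed that the curator reported an auditor had complained when Chen testified.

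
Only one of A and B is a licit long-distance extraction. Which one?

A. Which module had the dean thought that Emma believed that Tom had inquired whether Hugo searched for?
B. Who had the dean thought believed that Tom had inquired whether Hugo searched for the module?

In A, the wh-phrase is extracted from inside a wh-island (introduced by "whether"), which blocks movement.
In B, the extraction path crosses only that-complement boundaries, which are transparent.
So B is grammatical.

B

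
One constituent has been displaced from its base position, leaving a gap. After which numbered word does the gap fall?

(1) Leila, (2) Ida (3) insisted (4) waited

The displaced element is "Leila" (word 1).
It is linked across 1 clause boundary (Ø).
It functions as the subject of "waited", so the gap sits immediately after word 3 ("insisted").
Base order: Ida insisted that Leila waited.

3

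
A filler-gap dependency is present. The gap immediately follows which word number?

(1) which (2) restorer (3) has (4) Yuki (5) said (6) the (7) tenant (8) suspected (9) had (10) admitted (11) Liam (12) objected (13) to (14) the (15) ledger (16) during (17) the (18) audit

The displaced element is "which restorer" (word 2).
It is linked across 2 clause boundaries (Ø → Ø).
It functions as the subject of "admitted", so the gap sits immediately after word 8 ("suspected").
Base order: Yuki has said the tenant suspected which restorer had admitted Liam objected to the ledger during the audit.

8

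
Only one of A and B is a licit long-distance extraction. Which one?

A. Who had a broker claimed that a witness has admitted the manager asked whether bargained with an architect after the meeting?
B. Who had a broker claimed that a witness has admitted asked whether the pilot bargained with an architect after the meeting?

B

In A, the wh-phrase is extracted from inside a wh-island (introduced by "whether"), which blocks movement.
In B, the extraction path crosses only that-complement boundaries, which are transparent.
So B is grammatical.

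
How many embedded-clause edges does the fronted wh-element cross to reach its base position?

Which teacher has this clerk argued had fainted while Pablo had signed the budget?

1

"which teacher" is extracted from the subject of "fainted".
Boundaries crossed, outermost first: [Ø] — 1 in total.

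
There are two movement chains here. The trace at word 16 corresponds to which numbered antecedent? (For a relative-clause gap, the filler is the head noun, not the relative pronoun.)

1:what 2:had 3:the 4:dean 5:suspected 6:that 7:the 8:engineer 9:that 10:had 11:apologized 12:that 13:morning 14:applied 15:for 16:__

1

The marked gap is the object of the preposition "for" of "applied".
Its filler is the fronted wh-phrase "what", at word 1.
(The other dependency links word 8 to a gap after word 9.)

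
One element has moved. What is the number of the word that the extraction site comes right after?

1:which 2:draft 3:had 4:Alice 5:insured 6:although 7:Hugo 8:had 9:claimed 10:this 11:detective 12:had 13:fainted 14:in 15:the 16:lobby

The displaced element is "which draft" (word 2).
It functions as the direct object of "insured", so the gap sits immediately after word 5 ("insured").
Base order: Alice had insured which draft although Hugo had claimed this detective had fainted in the lobby.

5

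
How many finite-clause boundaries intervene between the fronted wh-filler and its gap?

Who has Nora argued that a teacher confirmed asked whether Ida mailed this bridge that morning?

"who" is extracted from the subject of "asked".
Boundaries crossed, outermost first: [that], [Ø] — 2 in total.

2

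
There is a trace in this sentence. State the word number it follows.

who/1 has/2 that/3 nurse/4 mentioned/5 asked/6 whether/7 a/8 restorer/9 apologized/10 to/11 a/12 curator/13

The displaced element is "who" (word 1).
It is linked across 1 clause boundary (Ø).
It functions as the subject of "asked", so the gap sits immediately after word 5 ("mentioned").
Base order: That nurse has mentioned who asked whether a restorer apologized to a curator.

5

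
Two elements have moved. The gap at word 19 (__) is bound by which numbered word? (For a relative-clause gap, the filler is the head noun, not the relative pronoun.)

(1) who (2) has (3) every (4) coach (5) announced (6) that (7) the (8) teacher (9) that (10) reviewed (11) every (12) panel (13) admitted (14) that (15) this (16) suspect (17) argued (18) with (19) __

The marked gap is the object of the preposition "with" of "argued".
Its filler is the fronted wh-phrase "who", at word 1.
(The other dependency links word 8 to a gap after word 9.)

1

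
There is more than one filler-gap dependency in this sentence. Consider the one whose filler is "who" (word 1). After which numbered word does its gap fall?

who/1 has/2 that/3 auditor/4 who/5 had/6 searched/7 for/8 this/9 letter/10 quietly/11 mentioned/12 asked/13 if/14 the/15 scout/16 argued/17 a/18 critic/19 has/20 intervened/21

12

The displaced element is "who" (word 1).
It is linked across 1 clause boundary (Ø).
It functions as the subject of "asked", so the gap sits immediately after word 12 ("mentioned").
Base order: That auditor who had searched for this letter quietly has mentioned who asked if the scout argued a critic has intervened.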